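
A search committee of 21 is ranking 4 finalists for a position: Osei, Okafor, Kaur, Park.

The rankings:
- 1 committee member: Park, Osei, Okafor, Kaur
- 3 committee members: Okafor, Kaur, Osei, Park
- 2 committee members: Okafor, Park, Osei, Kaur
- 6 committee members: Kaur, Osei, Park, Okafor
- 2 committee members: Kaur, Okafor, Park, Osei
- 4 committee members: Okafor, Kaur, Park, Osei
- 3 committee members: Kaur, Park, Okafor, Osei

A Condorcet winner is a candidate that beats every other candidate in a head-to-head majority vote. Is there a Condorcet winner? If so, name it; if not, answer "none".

Kaur

Pairwise majorities:
Osei vs Okafor: Osei is ranked higher on 1+6 = 7 ballots, Okafor on 14. Okafor wins 14–7.
Osei vs Kaur: 3 to 18, Kaur.
Osei vs Park: Park wins 12–9.
Okafor–Kaur: Kaur 11–10.
Okafor vs Park: 11 to 10, Okafor.
Kaur vs Park: Kaur wins 18–3.
Kaur wins every pairwise contest, so Kaur is the Condorcet winner.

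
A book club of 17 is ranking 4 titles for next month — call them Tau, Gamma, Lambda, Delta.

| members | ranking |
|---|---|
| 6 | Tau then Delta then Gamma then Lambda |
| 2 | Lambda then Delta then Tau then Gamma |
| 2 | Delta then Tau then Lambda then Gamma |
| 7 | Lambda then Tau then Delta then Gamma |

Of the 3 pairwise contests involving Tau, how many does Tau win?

Tau against each rival (17 members):
Tau vs Gamma: Tau, 17–0.
Tau vs Lambda: Lambda, 9–8.
Tau vs Delta: Tau wins 13–4.
Tau beats Gamma, Delta; loses to Lambda — 2 pairwise wins.

2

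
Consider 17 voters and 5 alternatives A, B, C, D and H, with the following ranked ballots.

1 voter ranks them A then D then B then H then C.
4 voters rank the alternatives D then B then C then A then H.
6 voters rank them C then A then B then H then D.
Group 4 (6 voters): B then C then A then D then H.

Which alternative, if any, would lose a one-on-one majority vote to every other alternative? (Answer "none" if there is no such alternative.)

Head-to-head results (17 voters):
A–B: B 10–7.
A vs C: C, 16–1.
A vs D: A, 13–4.
A vs H: A wins 17–0.
B vs C: B is ranked higher on 1+4+6 = 11 ballots, C on 6. B wins 11–6.
B vs D: B preferred on 6+6 = 12 ballots; B wins 12–5.
B vs H: B preferred on 1+4+6+6 = 17 ballots; B wins 17–0.
C vs D: C, 12–5.
C vs H: 16 to 1, C.
D vs H: D preferred on 1+4+6 = 11 ballots; D wins 11–6.
H is beaten in every head-to-head and is the Condorcet loser.

H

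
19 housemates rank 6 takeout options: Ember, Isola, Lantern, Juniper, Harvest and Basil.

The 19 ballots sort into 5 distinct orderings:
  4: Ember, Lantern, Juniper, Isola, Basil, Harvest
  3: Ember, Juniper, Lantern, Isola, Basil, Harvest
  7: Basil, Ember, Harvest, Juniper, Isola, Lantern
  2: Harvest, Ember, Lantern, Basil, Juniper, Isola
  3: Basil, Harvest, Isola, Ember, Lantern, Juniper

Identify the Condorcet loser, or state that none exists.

Lantern

Head-to-head results (19 friends):
Ember vs Isola: Ember wins 16–3.
Ember vs Lantern: Ember preferred on 4+3+7+2+3 = 19 ballots; Ember wins 19–0.
Ember vs Juniper: 4+3+7+2+3 = 19 for Ember, 0 for Juniper — Ember by 19–0.
Ember vs Harvest: Ember wins 14–5.
Ember vs Basil: Ember preferred on 4+3+2 = 9 ballots; Basil wins 10–9.
Isola vs Lantern: 7+3 = 10 for Isola, 9 for Lantern — Isola by 10–9.
Isola vs Juniper: Juniper, 16–3.
Isola vs Harvest: 4+3 = 7 for Isola, 12 for Harvest — Harvest by 12–7.
Isola–Basil: Basil 12–7.
Lantern vs Juniper: Juniper, 10–9.
Lantern vs Harvest: Harvest wins 12–7.
Lantern vs Basil: Lantern preferred on 4+3+2 = 9 ballots; Basil wins 10–9.
Juniper vs Harvest: 7 to 12, Harvest.
Juniper vs Basil: Basil wins 12–7.
Harvest–Basil: Basil 17–2.
Lantern loses to every other restaurant — it is the Condorcet loser.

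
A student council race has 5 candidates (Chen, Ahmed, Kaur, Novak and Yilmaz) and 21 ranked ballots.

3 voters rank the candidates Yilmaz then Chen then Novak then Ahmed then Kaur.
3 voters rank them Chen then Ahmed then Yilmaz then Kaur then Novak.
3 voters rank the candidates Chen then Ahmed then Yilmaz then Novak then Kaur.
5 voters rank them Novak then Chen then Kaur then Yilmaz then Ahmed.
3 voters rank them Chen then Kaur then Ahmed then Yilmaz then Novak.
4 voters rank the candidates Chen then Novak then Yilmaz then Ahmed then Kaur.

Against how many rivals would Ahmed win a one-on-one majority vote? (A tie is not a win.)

1

Ahmed against each rival (21 voters):
Ahmed vs Chen: Chen, 21–0.
Ahmed vs Kaur: Ahmed preferred on 3+3+3+4 = 13 ballots; Ahmed wins 13–8.
Ahmed vs Novak: Novak, 12–9.
Ahmed vs Yilmaz: Yilmaz wins 12–9.
Ahmed beats Kaur; loses to Chen, Novak, Yilmaz — 1 pairwise win.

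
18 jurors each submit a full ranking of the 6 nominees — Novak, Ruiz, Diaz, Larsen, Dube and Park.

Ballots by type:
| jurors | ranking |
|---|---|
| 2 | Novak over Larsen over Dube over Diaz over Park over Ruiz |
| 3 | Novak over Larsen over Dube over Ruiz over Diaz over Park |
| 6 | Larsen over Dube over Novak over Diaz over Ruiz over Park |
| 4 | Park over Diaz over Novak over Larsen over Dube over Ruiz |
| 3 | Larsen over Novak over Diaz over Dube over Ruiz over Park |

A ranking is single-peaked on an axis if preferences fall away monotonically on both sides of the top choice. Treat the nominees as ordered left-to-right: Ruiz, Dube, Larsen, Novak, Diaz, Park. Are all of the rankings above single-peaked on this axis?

yes

Axis positions: Ruiz=1, Dube=2, Larsen=3, Novak=4, Diaz=5, Park=6.
Type 1 (peak Novak at position 4): ranking walks positions 4-3-2-5-6-1, expanding outward from the peak — single-peaked.
Type 2 (peak Novak at position 4): ranking walks positions 4-3-2-1-5-6, expanding outward from the peak — single-peaked.
Type 3 (peak Larsen at position 3): ranking walks positions 3-2-4-5-1-6, expanding outward from the peak — single-peaked.
Type 4 (peak Park at position 6): ranking walks positions 6-5-4-3-2-1, expanding outward from the peak — single-peaked.
Type 5 (peak Larsen at position 3): ranking walks positions 3-4-5-2-1-6, expanding outward from the peak — single-peaked.
Every ranking is single-peaked on this axis.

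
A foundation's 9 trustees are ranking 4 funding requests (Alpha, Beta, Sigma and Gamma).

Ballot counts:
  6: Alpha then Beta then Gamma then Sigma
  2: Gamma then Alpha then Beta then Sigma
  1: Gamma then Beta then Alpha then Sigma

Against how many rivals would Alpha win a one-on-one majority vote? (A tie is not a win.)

3

Alpha against each rival (9 reviewers):
Alpha vs Beta: 8 to 1, Alpha.
Alpha vs Sigma: 9 to 0, Alpha.
Alpha–Gamma: Alpha 6–3.
Alpha beats Beta, Sigma, Gamma — 3 pairwise wins.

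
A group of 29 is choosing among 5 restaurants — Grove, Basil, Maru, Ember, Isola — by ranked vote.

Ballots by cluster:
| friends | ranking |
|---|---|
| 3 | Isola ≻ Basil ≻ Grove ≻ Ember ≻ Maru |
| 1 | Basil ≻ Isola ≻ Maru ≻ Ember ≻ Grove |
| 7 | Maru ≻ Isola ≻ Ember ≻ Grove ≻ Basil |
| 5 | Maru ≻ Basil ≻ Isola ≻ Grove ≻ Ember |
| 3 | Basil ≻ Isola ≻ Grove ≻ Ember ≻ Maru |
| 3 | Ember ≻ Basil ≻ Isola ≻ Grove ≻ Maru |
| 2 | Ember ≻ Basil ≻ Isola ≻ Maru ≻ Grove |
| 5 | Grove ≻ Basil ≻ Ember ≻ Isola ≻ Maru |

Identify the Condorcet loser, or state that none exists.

none

Head-to-head results (29 friends):
Grove vs Basil: 12 to 17, Basil.
Grove vs Maru: 3+3+3+5 = 14 for Grove, 15 for Maru — Maru by 15–14.
Grove vs Ember: Grove wins 16–13.
Grove–Isola: Isola 24–5.
Basil vs Maru: Basil, 17–12.
Basil vs Ember: 17 to 12, Basil.
Basil vs Isola: 1+5+3+3+2+5 = 19 for Basil, 10 for Isola — Basil by 19–10.
Maru–Ember: Ember 16–13.
Maru–Isola: Isola 17–12.
Ember vs Isola: Isola, 19–10.
Each restaurant has at least one pairwise win (Grove beats Ember; Basil beats Grove; Maru beats Grove; Ember beats Maru; Isola beats Grove) — no Condorcet loser.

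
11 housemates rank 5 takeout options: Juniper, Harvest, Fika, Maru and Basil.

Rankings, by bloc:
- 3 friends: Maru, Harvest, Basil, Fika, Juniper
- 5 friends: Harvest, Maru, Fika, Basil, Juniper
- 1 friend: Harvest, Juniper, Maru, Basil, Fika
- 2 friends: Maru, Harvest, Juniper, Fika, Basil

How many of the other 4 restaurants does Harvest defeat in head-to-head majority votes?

Harvest against each rival (11 friends):
Harvest vs Juniper: Harvest wins 11–0.
Harvest vs Fika: Harvest wins 11–0.
Harvest vs Maru: Harvest preferred on 5+1 = 6 ballots; Harvest wins 6–5.
Harvest–Basil: Harvest 11–0.
Harvest beats Juniper, Fika, Maru, Basil — 4 pairwise wins.

4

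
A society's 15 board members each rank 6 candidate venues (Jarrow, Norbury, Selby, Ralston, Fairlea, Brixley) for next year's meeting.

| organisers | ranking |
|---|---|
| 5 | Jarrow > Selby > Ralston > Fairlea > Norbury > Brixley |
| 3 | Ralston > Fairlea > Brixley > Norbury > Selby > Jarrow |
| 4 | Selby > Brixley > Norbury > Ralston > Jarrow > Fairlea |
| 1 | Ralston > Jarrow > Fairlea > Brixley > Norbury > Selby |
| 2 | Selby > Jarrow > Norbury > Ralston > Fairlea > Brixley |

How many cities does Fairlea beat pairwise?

Fairlea against each rival (15 organisers):
Fairlea vs Jarrow: Jarrow, 12–3.
Fairlea vs Norbury: Fairlea preferred on 5+3+1 = 9 ballots; Fairlea wins 9–6.
Fairlea vs Selby: 4 to 11, Selby.
Fairlea vs Ralston: Fairlea is ranked higher on 0 ballots, Ralston on 15. Ralston wins 15–0.
Fairlea vs Brixley: Fairlea preferred on 5+3+1+2 = 11 ballots; Fairlea wins 11–4.
Fairlea beats Norbury, Brixley; loses to Jarrow, Selby, Ralston — 2 pairwise wins.

2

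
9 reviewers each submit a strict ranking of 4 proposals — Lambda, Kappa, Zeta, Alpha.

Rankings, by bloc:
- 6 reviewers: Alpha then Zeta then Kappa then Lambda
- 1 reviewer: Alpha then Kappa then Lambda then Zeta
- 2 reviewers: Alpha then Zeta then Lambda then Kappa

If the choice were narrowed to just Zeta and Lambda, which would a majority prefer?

Ballots ranking Zeta above Lambda: 6 + 2 = 8.
Ballots ranking Lambda above Zeta: 9 − 8 = 1.
Zeta wins the head-to-head 8–1.

Zeta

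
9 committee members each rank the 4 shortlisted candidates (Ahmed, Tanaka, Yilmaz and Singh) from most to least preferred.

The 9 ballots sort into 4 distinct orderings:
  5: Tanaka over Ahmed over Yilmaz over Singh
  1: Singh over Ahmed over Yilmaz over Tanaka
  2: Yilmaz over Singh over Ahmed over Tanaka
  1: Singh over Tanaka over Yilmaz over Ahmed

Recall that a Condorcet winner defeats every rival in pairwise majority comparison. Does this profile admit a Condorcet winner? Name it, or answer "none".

Tanaka

Check each pair by majority over 9 ballots:
Ahmed–Tanaka: Tanaka 6–3.
Ahmed vs Yilmaz: Ahmed, 6–3.
Ahmed vs Singh: Ahmed wins 5–4.
Tanaka vs Yilmaz: Tanaka, 6–3.
Tanaka vs Singh: Tanaka wins 5–4.
Yilmaz vs Singh: Yilmaz wins 7–2.
Only Tanaka has no losses; Tanaka is the Condorcet winner.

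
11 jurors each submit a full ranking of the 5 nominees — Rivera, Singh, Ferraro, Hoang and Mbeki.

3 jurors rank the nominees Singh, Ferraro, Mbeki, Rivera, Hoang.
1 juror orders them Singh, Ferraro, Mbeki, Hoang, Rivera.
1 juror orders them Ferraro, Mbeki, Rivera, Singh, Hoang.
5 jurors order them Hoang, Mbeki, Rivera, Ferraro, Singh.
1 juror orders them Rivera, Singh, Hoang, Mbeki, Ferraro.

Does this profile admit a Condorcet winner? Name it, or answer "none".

none

Pairwise majorities:
Rivera vs Singh: Rivera is ranked higher on 1+5+1 = 7 ballots, Singh on 4. Rivera wins 7–4.
Rivera vs Ferraro: 6 to 5, Rivera.
Rivera vs Hoang: Rivera is ranked higher on 3+1+1 = 5 ballots, Hoang on 6. Hoang wins 6–5.
Rivera vs Mbeki: Rivera is ranked higher on 1 ballot, Mbeki on 10. Mbeki wins 10–1.
Singh vs Ferraro: Singh preferred on 3+1+1 = 5 ballots; Ferraro wins 6–5.
Singh vs Hoang: 6 to 5, Singh.
Singh vs Mbeki: 5 to 6, Mbeki.
Ferraro vs Hoang: 3+1+1 = 5 for Ferraro, 6 for Hoang — Hoang by 6–5.
Ferraro vs Mbeki: Ferraro preferred on 3+1+1 = 5 ballots; Mbeki wins 6–5.
Hoang vs Mbeki: 5+1 = 6 for Hoang, 5 for Mbeki — Hoang by 6–5.
Each nominee drops at least one matchup (Rivera loses to Hoang; Singh loses to Rivera; Ferraro loses to Rivera; Hoang loses to Singh; Mbeki loses to Hoang); the cycle Rivera beats Singh beats Hoang beats Rivera rules out a Condorcet winner.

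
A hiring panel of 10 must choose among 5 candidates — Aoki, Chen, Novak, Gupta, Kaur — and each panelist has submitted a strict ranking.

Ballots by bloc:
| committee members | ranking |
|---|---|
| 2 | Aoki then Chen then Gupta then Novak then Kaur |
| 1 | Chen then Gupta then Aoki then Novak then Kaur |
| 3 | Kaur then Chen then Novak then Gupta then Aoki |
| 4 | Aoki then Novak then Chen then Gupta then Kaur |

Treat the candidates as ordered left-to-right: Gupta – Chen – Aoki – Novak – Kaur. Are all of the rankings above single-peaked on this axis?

Axis positions: Gupta=1, Chen=2, Aoki=3, Novak=4, Kaur=5.
Bloc 1 (peak Aoki at position 3): ranking walks positions 3-2-1-4-5, expanding outward from the peak — single-peaked.
Bloc 2 (peak Chen at position 2): ranking walks positions 2-1-3-4-5, expanding outward from the peak — single-peaked.
Bloc 3: ranking walks positions 5-2-4-1-3; Chen is ranked above Novak even though Novak lies between Chen and the peak Kaur on the axis — preferences dip and rise again. Not single-peaked.
Bloc 4 (peak Aoki at position 3): ranking walks positions 3-4-2-1-5, expanding outward from the peak — single-peaked.
Bloc 3 violates single-peakedness, so the profile is not single-peaked on this axis.

no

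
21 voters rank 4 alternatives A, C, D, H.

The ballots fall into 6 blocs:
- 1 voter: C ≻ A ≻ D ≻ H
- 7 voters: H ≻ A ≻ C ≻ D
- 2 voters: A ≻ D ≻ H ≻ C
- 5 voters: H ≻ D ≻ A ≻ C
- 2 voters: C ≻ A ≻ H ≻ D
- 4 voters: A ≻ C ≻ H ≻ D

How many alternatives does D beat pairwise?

D against each rival (21 voters):
D–A: A 16–5.
D vs C: 2+5 = 7 for D, 14 for C — C by 14–7.
D vs H: D preferred on 1+2 = 3 ballots; H wins 18–3.
D beats no one; loses to A, C, H — 0 pairwise wins.

0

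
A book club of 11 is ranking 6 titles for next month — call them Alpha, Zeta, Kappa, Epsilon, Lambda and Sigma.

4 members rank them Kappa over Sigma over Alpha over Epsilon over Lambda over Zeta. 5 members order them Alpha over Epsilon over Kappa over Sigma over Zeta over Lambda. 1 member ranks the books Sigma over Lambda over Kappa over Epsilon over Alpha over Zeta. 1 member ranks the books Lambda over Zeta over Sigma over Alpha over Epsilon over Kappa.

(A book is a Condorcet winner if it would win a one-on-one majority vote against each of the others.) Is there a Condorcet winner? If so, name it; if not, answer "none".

none

Check each pair by majority over 11 ballots:
Alpha vs Zeta: Alpha preferred on 4+5+1 = 10 ballots; Alpha wins 10–1.
Alpha vs Kappa: 6 to 5, Alpha.
Alpha vs Epsilon: 4+5+1 = 10 for Alpha, 1 for Epsilon — Alpha by 10–1.
Alpha vs Lambda: 4+5 = 9 for Alpha, 2 for Lambda — Alpha by 9–2.
Alpha vs Sigma: 5 for Alpha, 6 for Sigma — Sigma by 6–5.
Zeta vs Kappa: 1 for Zeta, 10 for Kappa — Kappa by 10–1.
Zeta vs Epsilon: 1 to 10, Epsilon.
Zeta vs Lambda: 5 to 6, Lambda.
Zeta vs Sigma: 1 to 10, Sigma.
Kappa vs Epsilon: 5 to 6, Epsilon.
Kappa vs Lambda: 4+5 = 9 for Kappa, 2 for Lambda — Kappa by 9–2.
Kappa vs Sigma: 4+5 = 9 for Kappa, 2 for Sigma — Kappa by 9–2.
Epsilon vs Lambda: Epsilon is ranked higher on 4+5 = 9 ballots, Lambda on 2. Epsilon wins 9–2.
Epsilon vs Sigma: Epsilon preferred on 5 ballots; Sigma wins 6–5.
Lambda vs Sigma: 1 to 10, Sigma.
Every book loses at least once (Alpha loses to Sigma; Zeta loses to Alpha; Kappa loses to Alpha; Epsilon loses to Alpha; Lambda loses to Alpha; Sigma loses to Kappa). The majority relation contains the cycle Alpha → Kappa → Sigma → Alpha, so there is no Condorcet winner.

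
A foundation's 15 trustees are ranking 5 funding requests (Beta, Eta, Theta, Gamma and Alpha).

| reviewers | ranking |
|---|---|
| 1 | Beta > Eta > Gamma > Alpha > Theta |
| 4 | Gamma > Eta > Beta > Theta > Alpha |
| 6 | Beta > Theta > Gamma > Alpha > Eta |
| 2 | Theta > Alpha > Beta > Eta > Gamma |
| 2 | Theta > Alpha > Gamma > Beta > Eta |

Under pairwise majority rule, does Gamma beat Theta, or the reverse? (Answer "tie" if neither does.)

Ballots ranking Gamma above Theta: 1 + 4 = 5.
Ballots ranking Theta above Gamma: 15 − 5 = 10.
Theta wins the head-to-head 10–5.

Theta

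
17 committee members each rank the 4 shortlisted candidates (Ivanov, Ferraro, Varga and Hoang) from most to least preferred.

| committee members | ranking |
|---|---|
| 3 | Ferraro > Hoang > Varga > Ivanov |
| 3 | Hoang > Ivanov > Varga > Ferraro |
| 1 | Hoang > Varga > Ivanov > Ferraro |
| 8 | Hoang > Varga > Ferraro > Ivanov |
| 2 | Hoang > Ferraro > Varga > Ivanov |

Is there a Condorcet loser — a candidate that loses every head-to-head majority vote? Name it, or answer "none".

Head-to-head results (17 committee members):
Ivanov vs Ferraro: Ferraro wins 13–4.
Ivanov vs Varga: Ivanov is ranked higher on 3 ballots, Varga on 14. Varga wins 14–3.
Ivanov vs Hoang: Hoang wins 17–0.
Ferraro–Varga: Varga 12–5.
Ferraro vs Hoang: 3 to 14, Hoang.
Varga vs Hoang: 0 for Varga, 17 for Hoang — Hoang by 17–0.
Only Ivanov has no wins; Ivanov is the Condorcet loser.

Ivanov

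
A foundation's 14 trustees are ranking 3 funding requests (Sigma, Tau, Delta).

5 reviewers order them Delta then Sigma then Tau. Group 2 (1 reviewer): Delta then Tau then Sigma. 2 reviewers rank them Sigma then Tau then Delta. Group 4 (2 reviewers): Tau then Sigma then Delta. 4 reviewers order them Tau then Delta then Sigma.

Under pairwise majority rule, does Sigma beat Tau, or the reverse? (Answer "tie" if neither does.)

Ballots ranking Sigma above Tau: 5 + 2 = 7.
Ballots ranking Tau above Sigma: 14 − 7 = 7.
7–7: the pair ties.

tie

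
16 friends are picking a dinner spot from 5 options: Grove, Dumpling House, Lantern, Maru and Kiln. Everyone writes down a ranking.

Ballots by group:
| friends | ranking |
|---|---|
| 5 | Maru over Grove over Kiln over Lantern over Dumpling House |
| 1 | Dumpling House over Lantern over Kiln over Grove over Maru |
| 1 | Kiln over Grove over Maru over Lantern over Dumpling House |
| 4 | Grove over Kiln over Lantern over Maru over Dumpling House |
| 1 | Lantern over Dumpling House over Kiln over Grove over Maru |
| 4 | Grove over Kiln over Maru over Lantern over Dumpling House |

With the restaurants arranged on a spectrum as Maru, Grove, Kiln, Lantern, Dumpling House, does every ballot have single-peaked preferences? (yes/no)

Axis positions: Maru=1, Grove=2, Kiln=3, Lantern=4, Dumpling House=5.
Group 1 (peak Maru at position 1): ranking walks positions 1-2-3-4-5, expanding outward from the peak — single-peaked.
Group 2 (peak Dumpling House at position 5): ranking walks positions 5-4-3-2-1, expanding outward from the peak — single-peaked.
Group 3 (peak Kiln at position 3): ranking walks positions 3-2-1-4-5, expanding outward from the peak — single-peaked.
Group 4 (peak Grove at position 2): ranking walks positions 2-3-4-1-5, expanding outward from the peak — single-peaked.
Group 5 (peak Lantern at position 4): ranking walks positions 4-5-3-2-1, expanding outward from the peak — single-peaked.
Group 6 (peak Grove at position 2): ranking walks positions 2-3-1-4-5, expanding outward from the peak — single-peaked.
Every ranking is single-peaked on this axis.

yes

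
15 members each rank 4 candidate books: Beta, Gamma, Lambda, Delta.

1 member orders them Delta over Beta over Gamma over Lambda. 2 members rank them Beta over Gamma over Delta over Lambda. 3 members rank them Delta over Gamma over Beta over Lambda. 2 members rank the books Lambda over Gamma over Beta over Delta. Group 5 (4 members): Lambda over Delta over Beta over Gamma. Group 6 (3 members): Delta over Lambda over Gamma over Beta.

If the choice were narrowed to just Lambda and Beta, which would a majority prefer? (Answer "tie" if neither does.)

Lambda

Ballots ranking Lambda above Beta: 2 + 4 + 3 = 9.
Ballots ranking Beta above Lambda: 15 − 9 = 6.
Lambda wins the head-to-head 9–6.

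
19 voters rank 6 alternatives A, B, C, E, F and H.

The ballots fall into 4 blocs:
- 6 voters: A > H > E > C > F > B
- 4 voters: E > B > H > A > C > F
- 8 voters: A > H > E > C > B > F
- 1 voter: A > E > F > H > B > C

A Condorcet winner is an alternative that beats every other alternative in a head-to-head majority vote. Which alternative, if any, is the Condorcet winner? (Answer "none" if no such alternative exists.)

A

Head-to-head results (19 voters):
A vs B: A preferred on 6+8+1 = 15 ballots; A wins 15–4.
A vs C: A is ranked higher on 6+4+8+1 = 19 ballots, C on 0. A wins 19–0.
A vs E: A preferred on 6+8+1 = 15 ballots; A wins 15–4.
A vs F: 19 to 0, A.
A vs H: 6+8+1 = 15 for A, 4 for H — A by 15–4.
B vs C: B preferred on 4+1 = 5 ballots; C wins 14–5.
B vs E: B preferred on 0 ballots; E wins 19–0.
B vs F: 4+8 = 12 for B, 7 for F — B by 12–7.
B vs H: B is ranked higher on 4 ballots, H on 15. H wins 15–4.
C vs E: 0 to 19, E.
C vs F: C is ranked higher on 6+4+8 = 18 ballots, F on 1. C wins 18–1.
C vs H: 0 to 19, H.
E vs F: 6+4+8+1 = 19 for E, 0 for F — E by 19–0.
E vs H: 4+1 = 5 for E, 14 for H — H by 14–5.
F vs H: 1 to 18, H.
A beats each of B, C, E, F, H — A is the Condorcet winner.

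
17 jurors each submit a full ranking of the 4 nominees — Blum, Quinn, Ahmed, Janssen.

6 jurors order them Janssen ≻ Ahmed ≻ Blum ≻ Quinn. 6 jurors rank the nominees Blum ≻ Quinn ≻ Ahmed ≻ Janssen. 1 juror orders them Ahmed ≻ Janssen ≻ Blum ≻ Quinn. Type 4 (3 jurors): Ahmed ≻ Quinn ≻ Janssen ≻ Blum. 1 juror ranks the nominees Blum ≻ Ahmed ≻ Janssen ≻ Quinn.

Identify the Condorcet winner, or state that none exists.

Ahmed

Head-to-head results (17 jurors):
Blum–Quinn: Blum 14–3.
Blum vs Ahmed: Ahmed wins 10–7.
Blum–Janssen: Janssen 10–7.
Quinn vs Ahmed: Ahmed, 11–6.
Quinn–Janssen: Quinn 9–8.
Ahmed vs Janssen: Ahmed wins 11–6.
Ahmed beats each of Blum, Quinn, Janssen — Ahmed is the Condorcet winner.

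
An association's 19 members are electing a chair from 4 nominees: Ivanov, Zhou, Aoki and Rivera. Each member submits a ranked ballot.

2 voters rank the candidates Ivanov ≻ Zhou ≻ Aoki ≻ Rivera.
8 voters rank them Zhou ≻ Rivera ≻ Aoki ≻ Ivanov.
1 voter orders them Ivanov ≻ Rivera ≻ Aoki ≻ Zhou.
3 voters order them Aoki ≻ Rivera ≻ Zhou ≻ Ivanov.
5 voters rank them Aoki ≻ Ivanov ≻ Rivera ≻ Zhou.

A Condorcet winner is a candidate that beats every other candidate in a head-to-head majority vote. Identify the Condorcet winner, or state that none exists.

Head-to-head results (19 voters):
Ivanov vs Zhou: Zhou, 11–8.
Ivanov–Aoki: Aoki 16–3.
Ivanov vs Rivera: Rivera wins 11–8.
Zhou vs Aoki: Zhou wins 10–9.
Zhou–Rivera: Zhou 10–9.
Aoki vs Rivera: Aoki wins 10–9.
Zhou beats each of Ivanov, Aoki, Rivera — Zhou is the Condorcet winner.

Zhou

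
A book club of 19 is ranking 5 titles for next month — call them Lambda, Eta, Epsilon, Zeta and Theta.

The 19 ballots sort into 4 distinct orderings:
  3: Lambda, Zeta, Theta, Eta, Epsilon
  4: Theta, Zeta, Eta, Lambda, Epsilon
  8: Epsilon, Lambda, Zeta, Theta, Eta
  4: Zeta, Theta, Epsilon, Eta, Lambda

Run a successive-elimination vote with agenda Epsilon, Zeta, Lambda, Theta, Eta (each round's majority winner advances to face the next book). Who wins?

Round 1: Epsilon vs Zeta — 8–11, Zeta advances.
Round 2: Zeta vs Lambda — 8–11, Lambda advances.
Round 3: Lambda vs Theta — 11–8, Lambda advances.
Round 4: Lambda vs Eta — 11–8, Lambda advances.
Lambda survives the agenda.

Lambda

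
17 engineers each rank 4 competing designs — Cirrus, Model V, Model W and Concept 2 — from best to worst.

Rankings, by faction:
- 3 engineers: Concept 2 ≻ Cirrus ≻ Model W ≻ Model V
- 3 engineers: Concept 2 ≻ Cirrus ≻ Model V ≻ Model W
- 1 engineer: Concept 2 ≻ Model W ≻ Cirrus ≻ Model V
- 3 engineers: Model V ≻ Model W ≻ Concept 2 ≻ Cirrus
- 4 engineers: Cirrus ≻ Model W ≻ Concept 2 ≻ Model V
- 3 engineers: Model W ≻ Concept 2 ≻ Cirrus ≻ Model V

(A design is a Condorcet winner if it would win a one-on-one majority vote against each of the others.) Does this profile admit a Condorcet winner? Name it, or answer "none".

Pairwise majorities:
Cirrus–Model V: Cirrus 14–3.
Cirrus vs Model W: Cirrus wins 10–7.
Cirrus vs Concept 2: Cirrus preferred on 4 ballots; Concept 2 wins 13–4.
Model V vs Model W: Model W, 11–6.
Model V vs Concept 2: Model V is ranked higher on 3 ballots, Concept 2 on 14. Concept 2 wins 14–3.
Model W vs Concept 2: Model W is ranked higher on 3+4+3 = 10 ballots, Concept 2 on 7. Model W wins 10–7.
Each design drops at least one matchup (Cirrus loses to Concept 2; Model V loses to Cirrus; Model W loses to Cirrus; Concept 2 loses to Model W); the cycle Cirrus > Model W > Concept 2 > Cirrus rules out a Condorcet winner.

none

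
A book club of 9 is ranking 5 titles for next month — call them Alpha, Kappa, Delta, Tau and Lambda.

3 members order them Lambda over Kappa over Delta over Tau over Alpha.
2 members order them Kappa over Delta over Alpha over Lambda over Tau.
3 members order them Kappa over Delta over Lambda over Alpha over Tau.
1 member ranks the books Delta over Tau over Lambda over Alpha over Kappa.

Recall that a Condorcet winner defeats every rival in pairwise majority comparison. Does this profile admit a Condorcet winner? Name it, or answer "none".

Kappa

Check each pair by majority over 9 ballots:
Alpha vs Kappa: Kappa wins 8–1.
Alpha–Delta: Delta 9–0.
Alpha–Tau: Alpha 5–4.
Alpha vs Lambda: Lambda wins 7–2.
Kappa–Delta: Kappa 8–1.
Kappa–Tau: Kappa 8–1.
Kappa vs Lambda: Kappa wins 5–4.
Delta vs Tau: Delta, 9–0.
Delta–Lambda: Delta 6–3.
Tau vs Lambda: Lambda wins 8–1.
Only Kappa has no losses; Kappa is the Condorcet winner.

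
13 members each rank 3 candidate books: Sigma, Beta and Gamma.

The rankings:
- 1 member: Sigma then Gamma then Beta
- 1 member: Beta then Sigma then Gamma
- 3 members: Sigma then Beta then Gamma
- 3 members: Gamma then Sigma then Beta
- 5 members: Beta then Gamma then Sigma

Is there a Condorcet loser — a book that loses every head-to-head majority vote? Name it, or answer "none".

none

Pairwise majorities:
Sigma vs Beta: Sigma is ranked higher on 1+3+3 = 7 ballots, Beta on 6. Sigma wins 7–6.
Sigma vs Gamma: 5 to 8, Gamma.
Beta vs Gamma: Beta, 9–4.
No book is winless: Sigma beats Beta; Beta beats Gamma; Gamma beats Sigma. There is no Condorcet loser.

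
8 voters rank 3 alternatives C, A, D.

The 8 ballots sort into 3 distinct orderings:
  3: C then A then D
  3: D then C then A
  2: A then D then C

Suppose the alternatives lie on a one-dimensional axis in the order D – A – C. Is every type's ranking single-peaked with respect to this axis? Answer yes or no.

Axis positions: D=1, A=2, C=3.
Type 1 (peak C at position 3): ranking walks positions 3-2-1, expanding outward from the peak — single-peaked.
Type 2: ranking walks positions 1-3-2; C is ranked above A even though A lies between C and the peak D on the axis — preferences dip and rise again. Not single-peaked.
Type 3 (peak A at position 2): ranking walks positions 2-1-3, expanding outward from the peak — single-peaked.
Type 2 violates single-peakedness, so the profile is not single-peaked on this axis.

no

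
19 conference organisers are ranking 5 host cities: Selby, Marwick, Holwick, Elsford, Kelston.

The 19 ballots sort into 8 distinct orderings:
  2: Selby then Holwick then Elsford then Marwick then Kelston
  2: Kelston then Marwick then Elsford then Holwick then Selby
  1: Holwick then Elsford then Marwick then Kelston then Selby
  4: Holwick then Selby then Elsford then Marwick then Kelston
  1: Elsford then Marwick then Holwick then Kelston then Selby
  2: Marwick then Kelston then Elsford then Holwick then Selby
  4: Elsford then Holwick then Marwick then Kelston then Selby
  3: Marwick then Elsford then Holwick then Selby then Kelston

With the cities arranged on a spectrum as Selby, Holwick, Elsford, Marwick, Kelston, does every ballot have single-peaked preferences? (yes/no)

yes

Axis positions: Selby=1, Holwick=2, Elsford=3, Marwick=4, Kelston=5.
Group 1 (peak Selby at position 1): ranking walks positions 1-2-3-4-5, expanding outward from the peak — single-peaked.
Group 2 (peak Kelston at position 5): ranking walks positions 5-4-3-2-1, expanding outward from the peak — single-peaked.
Group 3 (peak Holwick at position 2): ranking walks positions 2-3-4-5-1, expanding outward from the peak — single-peaked.
Group 4 (peak Holwick at position 2): ranking walks positions 2-1-3-4-5, expanding outward from the peak — single-peaked.
Group 5 (peak Elsford at position 3): ranking walks positions 3-4-2-5-1, expanding outward from the peak — single-peaked.
Group 6 (peak Marwick at position 4): ranking walks positions 4-5-3-2-1, expanding outward from the peak — single-peaked.
Group 7 (peak Elsford at position 3): ranking walks positions 3-2-4-5-1, expanding outward from the peak — single-peaked.
Group 8 (peak Marwick at position 4): ranking walks positions 4-3-2-1-5, expanding outward from the peak — single-peaked.
Every ranking is single-peaked on this axis.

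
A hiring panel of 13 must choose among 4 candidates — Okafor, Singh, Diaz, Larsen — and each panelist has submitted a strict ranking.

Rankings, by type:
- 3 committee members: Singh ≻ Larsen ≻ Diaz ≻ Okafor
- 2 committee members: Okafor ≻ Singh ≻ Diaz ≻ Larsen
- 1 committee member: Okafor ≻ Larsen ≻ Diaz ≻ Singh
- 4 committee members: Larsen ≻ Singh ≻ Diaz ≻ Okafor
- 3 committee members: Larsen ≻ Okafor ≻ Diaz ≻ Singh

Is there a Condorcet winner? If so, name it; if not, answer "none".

Pairwise majorities:
Okafor–Singh: Singh 7–6.
Okafor vs Diaz: Diaz, 7–6.
Okafor vs Larsen: Larsen, 10–3.
Singh–Diaz: Singh 9–4.
Singh vs Larsen: Larsen, 8–5.
Diaz–Larsen: Larsen 11–2.
Only Larsen has no losses; Larsen is the Condorcet winner.

Larsen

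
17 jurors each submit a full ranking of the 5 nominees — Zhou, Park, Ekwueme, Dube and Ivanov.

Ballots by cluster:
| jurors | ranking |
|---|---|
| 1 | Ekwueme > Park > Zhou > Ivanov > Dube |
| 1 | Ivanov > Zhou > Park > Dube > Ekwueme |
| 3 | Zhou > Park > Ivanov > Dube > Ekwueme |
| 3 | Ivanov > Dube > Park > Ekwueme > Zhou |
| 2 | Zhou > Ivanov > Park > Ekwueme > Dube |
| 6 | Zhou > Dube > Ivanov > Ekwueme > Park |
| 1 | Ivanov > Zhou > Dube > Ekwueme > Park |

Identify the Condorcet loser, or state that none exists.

Ekwueme

Head-to-head results (17 jurors):
Zhou vs Park: Zhou, 13–4.
Zhou–Ekwueme: Zhou 13–4.
Zhou vs Dube: Zhou, 14–3.
Zhou–Ivanov: Zhou 12–5.
Park vs Ekwueme: Park is ranked higher on 1+3+3+2 = 9 ballots, Ekwueme on 8. Park wins 9–8.
Park vs Dube: 1+1+3+2 = 7 for Park, 10 for Dube — Dube by 10–7.
Park vs Ivanov: Ivanov, 13–4.
Ekwueme vs Dube: 3 to 14, Dube.
Ekwueme vs Ivanov: Ivanov, 16–1.
Dube vs Ivanov: Dube preferred on 6 ballots; Ivanov wins 11–6.
Only Ekwueme has no wins; Ekwueme is the Condorcet loser.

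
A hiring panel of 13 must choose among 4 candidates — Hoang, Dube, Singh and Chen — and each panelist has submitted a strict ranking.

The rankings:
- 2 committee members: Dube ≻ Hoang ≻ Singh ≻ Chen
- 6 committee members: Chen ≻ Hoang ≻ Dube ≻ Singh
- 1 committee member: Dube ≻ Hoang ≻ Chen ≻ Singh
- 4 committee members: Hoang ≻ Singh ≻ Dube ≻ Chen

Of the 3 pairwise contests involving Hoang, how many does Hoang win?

3

Hoang against each rival (13 committee members):
Hoang vs Dube: 6+4 = 10 for Hoang, 3 for Dube — Hoang by 10–3.
Hoang vs Singh: 13 to 0, Hoang.
Hoang vs Chen: Hoang is ranked higher on 2+1+4 = 7 ballots, Chen on 6. Hoang wins 7–6.
Hoang beats Dube, Singh, Chen — 3 pairwise wins.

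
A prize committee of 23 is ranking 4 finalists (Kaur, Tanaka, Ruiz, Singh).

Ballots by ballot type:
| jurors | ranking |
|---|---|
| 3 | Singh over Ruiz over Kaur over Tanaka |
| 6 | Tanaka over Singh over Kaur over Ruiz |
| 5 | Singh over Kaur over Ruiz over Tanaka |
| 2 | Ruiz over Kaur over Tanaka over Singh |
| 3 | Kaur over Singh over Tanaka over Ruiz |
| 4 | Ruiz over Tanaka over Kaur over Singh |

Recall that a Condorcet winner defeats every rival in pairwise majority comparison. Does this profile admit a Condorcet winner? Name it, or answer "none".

none

Check each pair by majority over 23 ballots:
Kaur vs Tanaka: Kaur preferred on 3+5+2+3 = 13 ballots; Kaur wins 13–10.
Kaur vs Ruiz: Kaur is ranked higher on 6+5+3 = 14 ballots, Ruiz on 9. Kaur wins 14–9.
Kaur vs Singh: Kaur preferred on 2+3+4 = 9 ballots; Singh wins 14–9.
Tanaka vs Ruiz: 6+3 = 9 for Tanaka, 14 for Ruiz — Ruiz by 14–9.
Tanaka vs Singh: Tanaka is ranked higher on 6+2+4 = 12 ballots, Singh on 11. Tanaka wins 12–11.
Ruiz vs Singh: 6 to 17, Singh.
Each nominee drops at least one matchup (Kaur loses to Singh; Tanaka loses to Kaur; Ruiz loses to Kaur; Singh loses to Tanaka); the cycle Kaur > Tanaka > Singh > Kaur rules out a Condorcet winner.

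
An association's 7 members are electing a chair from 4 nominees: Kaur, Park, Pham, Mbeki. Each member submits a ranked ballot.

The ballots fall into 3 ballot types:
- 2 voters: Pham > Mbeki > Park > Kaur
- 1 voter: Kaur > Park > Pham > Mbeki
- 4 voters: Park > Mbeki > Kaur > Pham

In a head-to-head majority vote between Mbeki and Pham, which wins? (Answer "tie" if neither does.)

Mbeki

Ballots ranking Mbeki above Pham: 4.
Ballots ranking Pham above Mbeki: 7 − 4 = 3.
Mbeki wins the head-to-head 4–3.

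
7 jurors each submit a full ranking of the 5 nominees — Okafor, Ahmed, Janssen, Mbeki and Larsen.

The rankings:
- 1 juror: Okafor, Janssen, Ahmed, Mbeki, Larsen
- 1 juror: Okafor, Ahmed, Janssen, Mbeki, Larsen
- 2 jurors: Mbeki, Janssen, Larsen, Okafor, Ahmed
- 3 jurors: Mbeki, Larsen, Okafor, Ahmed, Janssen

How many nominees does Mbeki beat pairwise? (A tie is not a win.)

4

Mbeki against each rival (7 jurors):
Mbeki vs Okafor: Mbeki is ranked higher on 2+3 = 5 ballots, Okafor on 2. Mbeki wins 5–2.
Mbeki vs Ahmed: Mbeki, 5–2.
Mbeki vs Janssen: 5 to 2, Mbeki.
Mbeki vs Larsen: Mbeki is ranked higher on 1+1+2+3 = 7 ballots, Larsen on 0. Mbeki wins 7–0.
Mbeki beats Okafor, Ahmed, Janssen, Larsen — 4 pairwise wins.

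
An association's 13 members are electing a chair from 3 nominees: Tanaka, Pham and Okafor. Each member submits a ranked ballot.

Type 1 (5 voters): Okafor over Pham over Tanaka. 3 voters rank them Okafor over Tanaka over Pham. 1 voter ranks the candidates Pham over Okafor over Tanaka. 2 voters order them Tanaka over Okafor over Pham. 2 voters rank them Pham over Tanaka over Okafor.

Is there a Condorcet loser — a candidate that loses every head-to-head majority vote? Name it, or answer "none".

Tanaka

Head-to-head results (13 voters):
Tanaka vs Pham: 3+2 = 5 for Tanaka, 8 for Pham — Pham by 8–5.
Tanaka–Okafor: Okafor 9–4.
Pham vs Okafor: Pham preferred on 1+2 = 3 ballots; Okafor wins 10–3.
Tanaka is beaten in every head-to-head and is the Condorcet loser.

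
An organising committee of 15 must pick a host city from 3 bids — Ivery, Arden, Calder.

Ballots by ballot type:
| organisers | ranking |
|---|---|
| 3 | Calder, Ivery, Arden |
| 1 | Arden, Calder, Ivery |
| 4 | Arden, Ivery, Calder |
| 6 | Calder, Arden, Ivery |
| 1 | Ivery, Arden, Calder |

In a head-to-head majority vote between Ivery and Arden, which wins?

Arden

Ballots ranking Ivery above Arden: 3 + 1 = 4.
Ballots ranking Arden above Ivery: 15 − 4 = 11.
Arden wins the head-to-head 11–4.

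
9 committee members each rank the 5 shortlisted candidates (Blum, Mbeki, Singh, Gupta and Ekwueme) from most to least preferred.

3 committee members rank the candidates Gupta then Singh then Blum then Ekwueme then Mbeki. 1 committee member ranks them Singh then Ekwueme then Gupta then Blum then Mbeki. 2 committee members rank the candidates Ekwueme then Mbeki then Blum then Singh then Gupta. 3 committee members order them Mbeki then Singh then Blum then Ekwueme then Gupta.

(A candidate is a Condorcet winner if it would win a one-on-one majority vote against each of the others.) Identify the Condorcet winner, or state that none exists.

none

Head-to-head results (9 committee members):
Blum vs Mbeki: Blum preferred on 3+1 = 4 ballots; Mbeki wins 5–4.
Blum vs Singh: 2 for Blum, 7 for Singh — Singh by 7–2.
Blum vs Gupta: Blum is ranked higher on 2+3 = 5 ballots, Gupta on 4. Blum wins 5–4.
Blum vs Ekwueme: 3+3 = 6 for Blum, 3 for Ekwueme — Blum by 6–3.
Mbeki vs Singh: Mbeki is ranked higher on 2+3 = 5 ballots, Singh on 4. Mbeki wins 5–4.
Mbeki vs Gupta: Mbeki preferred on 2+3 = 5 ballots; Mbeki wins 5–4.
Mbeki vs Ekwueme: 3 to 6, Ekwueme.
Singh vs Gupta: Singh is ranked higher on 1+2+3 = 6 ballots, Gupta on 3. Singh wins 6–3.
Singh vs Ekwueme: Singh is ranked higher on 3+1+3 = 7 ballots, Ekwueme on 2. Singh wins 7–2.
Gupta vs Ekwueme: 3 for Gupta, 6 for Ekwueme — Ekwueme by 6–3.
Each candidate drops at least one matchup (Blum loses to Mbeki; Mbeki loses to Ekwueme; Singh loses to Mbeki; Gupta loses to Blum; Ekwueme loses to Blum); the cycle Blum → Ekwueme → Mbeki → Blum rules out a Condorcet winner.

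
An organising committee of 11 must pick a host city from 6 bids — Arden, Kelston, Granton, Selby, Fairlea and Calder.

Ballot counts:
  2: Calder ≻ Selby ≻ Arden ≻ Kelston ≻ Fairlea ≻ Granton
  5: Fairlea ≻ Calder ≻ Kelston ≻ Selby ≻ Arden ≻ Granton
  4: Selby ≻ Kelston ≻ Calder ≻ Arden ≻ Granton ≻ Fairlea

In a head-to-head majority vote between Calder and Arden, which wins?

Ballots ranking Calder above Arden: 2 + 5 + 4 = 11.
Ballots ranking Arden above Calder: 11 − 11 = 0.
Calder wins the head-to-head 11–0.

Calder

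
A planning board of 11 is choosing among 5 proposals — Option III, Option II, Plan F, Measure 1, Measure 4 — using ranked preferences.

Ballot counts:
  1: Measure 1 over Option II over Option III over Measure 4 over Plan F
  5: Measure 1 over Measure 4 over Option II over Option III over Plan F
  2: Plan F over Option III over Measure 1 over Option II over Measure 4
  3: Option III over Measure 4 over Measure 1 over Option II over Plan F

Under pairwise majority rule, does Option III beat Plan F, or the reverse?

Option III

Ballots ranking Option III above Plan F: 1 + 5 + 3 = 9.
Ballots ranking Plan F above Option III: 11 − 9 = 2.
Option III wins the head-to-head 9–2.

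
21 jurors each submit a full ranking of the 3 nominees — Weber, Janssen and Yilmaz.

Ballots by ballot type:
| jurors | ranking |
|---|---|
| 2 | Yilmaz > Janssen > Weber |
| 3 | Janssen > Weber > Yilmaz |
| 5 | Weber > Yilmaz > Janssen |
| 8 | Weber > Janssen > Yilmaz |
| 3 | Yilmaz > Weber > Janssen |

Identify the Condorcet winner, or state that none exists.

Pairwise majorities:
Weber vs Janssen: Weber wins 16–5.
Weber vs Yilmaz: Weber preferred on 3+5+8 = 16 ballots; Weber wins 16–5.
Janssen vs Yilmaz: Janssen wins 11–10.
Weber defeats every rival head-to-head and is the Condorcet winner.

Weber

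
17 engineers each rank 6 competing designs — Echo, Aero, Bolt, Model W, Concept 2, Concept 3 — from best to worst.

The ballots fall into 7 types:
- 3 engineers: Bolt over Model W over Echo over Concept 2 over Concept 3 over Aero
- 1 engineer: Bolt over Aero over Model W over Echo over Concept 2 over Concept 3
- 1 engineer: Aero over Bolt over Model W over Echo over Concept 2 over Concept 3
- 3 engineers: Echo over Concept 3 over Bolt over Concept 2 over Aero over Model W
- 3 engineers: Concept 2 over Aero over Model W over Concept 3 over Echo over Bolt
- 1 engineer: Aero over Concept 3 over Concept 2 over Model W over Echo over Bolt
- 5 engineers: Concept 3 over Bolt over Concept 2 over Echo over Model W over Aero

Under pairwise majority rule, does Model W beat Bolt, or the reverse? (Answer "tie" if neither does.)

Ballots ranking Model W above Bolt: 3 + 1 = 4.
Ballots ranking Bolt above Model W: 17 − 4 = 13.
Bolt wins the head-to-head 13–4.

Bolt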